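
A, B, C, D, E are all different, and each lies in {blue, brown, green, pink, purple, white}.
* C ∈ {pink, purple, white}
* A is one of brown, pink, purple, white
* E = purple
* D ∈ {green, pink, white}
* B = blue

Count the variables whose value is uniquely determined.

2

B has just one choice, so B = blue.
E's domain is down to {purple}, so E = purple. Eliminate purple elsewhere: A, C.
Determined: B=blue, E=purple. The other variables each still have more than one consistent value. That makes 2.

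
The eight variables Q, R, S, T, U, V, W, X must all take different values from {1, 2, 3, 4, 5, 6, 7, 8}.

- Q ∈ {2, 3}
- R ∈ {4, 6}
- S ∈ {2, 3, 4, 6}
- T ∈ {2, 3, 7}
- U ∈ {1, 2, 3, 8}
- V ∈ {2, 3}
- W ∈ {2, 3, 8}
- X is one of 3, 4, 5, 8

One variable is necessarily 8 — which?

Among the 8 variables, 1 fits only U (and all 8 values in {1, 2, 3, 4, 5, 6, 7, 8} must be used), so U = 1.
Among the 7 still-open variables, 5 fits only X (and all 7 values in {2, 3, 4, 5, 6, 7, 8} must be used), so X = 5.
Among the 6 still-open variables, 7 fits only T (and all 6 values in {2, 3, 4, 6, 7, 8} must be used), so T = 7.
The 5 still-open variables together cover exactly {2, 3, 4, 6, 8} — 5 values for 5 variables — and 8 appears only in W's list, so W = 8.

W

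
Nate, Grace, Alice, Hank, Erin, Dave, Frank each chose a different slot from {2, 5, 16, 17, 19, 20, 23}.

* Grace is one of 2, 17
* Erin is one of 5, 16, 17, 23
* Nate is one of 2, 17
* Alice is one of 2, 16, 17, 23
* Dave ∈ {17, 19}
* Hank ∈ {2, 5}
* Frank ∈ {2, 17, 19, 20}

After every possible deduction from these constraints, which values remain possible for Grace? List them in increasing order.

Among the 7 variables, 20 fits only Frank (and all 7 values in {2, 5, 16, 17, 19, 20, 23} must be used), so Frank = 20.
The 6 still-open variables draw from only 6 values {2, 5, 16, 17, 19, 23}, so each is used; only Dave can be 19, hence Dave = 19.
Nate and Grace between them cover only {2, 17} — a naked pair. Remove those values from Alice, Hank, Erin.
That leaves Hank = 5. Remove 5 from Erin.
No further eliminations apply; Grace can still be any of 2, 17.

2, 17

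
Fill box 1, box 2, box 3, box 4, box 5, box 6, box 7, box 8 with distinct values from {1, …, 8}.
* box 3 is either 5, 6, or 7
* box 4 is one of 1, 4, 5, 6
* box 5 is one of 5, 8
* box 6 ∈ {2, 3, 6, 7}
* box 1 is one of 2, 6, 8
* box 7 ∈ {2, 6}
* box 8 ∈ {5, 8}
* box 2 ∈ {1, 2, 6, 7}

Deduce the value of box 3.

The 8 variables together cover exactly {1, 2, 3, 4, 5, 6, 7, 8} — 8 values for 8 variables — and 3 appears only in box 6's list, so box 6 = 3.
The 7 still-open variables together cover exactly {1, 2, 4, 5, 6, 7, 8} — 7 values for 7 variables — and 4 appears only in box 4's list, so box 4 = 4.
Among the 6 still-open variables, 1 fits only box 2 (and all 6 values in {1, 2, 5, 6, 7, 8} must be used), so box 2 = 1.
The 5 still-open variables together cover exactly {2, 5, 6, 7, 8} — 5 values for 5 variables — and 7 appears only in box 3's list, so box 3 = 7.

7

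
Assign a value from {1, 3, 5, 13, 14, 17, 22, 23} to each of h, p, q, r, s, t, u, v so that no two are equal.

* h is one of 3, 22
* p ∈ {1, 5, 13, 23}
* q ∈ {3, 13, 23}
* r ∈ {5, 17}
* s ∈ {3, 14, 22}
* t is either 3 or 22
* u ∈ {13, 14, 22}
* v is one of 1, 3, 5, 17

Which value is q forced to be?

23

h and t share exactly the 2 values {3, 22}; by pigeonhole those values go to them, so strike 3, 22 from q, s, u, v.
s has just one choice, so s = 14. Eliminate 14 elsewhere: u.
u has just one choice, so u = 13. Strike 13 from p, q.
So q = 23.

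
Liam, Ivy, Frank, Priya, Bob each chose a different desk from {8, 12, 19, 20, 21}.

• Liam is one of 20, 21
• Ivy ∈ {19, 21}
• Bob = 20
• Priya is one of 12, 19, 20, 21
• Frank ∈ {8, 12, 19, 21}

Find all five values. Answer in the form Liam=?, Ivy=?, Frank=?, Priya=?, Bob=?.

Bob must be 20 (only option left). Remove 20 from Liam, Priya.
Liam must be 21 (only option left). So Ivy, Frank, Priya can't be 21.
Ivy's domain is down to {19}, so Ivy = 19. So Frank, Priya can't be 19.
That leaves Priya = 12. Eliminate 12 elsewhere: Frank.
That leaves Frank = 8.

Liam=21, Ivy=19, Frank=8, Priya=12, Bob=20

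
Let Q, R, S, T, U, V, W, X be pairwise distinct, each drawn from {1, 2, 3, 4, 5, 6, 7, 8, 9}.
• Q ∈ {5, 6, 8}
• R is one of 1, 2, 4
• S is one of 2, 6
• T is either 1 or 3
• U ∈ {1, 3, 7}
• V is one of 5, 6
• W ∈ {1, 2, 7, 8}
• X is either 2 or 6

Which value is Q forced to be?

The 8 variables draw from only 8 values {1, 2, 3, 4, 5, 6, 7, 8}, so each is used; only R can be 4, hence R = 4.
S and X between them cover only {2, 6} — a naked pair. Remove those values from Q, V, W.
V must be 5 (only option left). Strike 5 from Q.
So Q = 8.

8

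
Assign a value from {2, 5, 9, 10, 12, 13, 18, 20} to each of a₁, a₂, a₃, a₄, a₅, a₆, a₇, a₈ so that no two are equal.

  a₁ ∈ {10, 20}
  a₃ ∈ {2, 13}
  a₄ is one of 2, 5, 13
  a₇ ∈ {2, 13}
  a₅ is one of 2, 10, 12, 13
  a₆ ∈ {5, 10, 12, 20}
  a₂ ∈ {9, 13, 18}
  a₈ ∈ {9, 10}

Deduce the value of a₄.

The 8 variables together cover exactly {2, 5, 9, 10, 12, 13, 18, 20} — 8 values for 8 variables — and 18 appears only in a₂'s list, so a₂ = 18.
The 7 still-open variables together cover exactly {2, 5, 9, 10, 12, 13, 20} — 7 values for 7 variables — and 9 appears only in a₈'s list, so a₈ = 9.
a₃ and a₇ between them cover only {2, 13} — a naked pair. Remove those values from a₄, a₅.
So a₄ = 5.

5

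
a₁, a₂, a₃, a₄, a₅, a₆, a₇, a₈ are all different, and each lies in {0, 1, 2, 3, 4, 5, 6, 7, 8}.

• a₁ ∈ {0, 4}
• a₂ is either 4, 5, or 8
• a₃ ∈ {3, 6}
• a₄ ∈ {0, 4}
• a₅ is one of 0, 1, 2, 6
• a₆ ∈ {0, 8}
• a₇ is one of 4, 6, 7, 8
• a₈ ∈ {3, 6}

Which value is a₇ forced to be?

a₁ and a₄ between them cover only {0, 4} — a naked pair. Remove those values from a₂, a₅, a₆, a₇.
a₆ has just one choice, so a₆ = 8. Eliminate 8 elsewhere: a₂, a₇.
a₂'s domain is down to {5}, so a₂ = 5.
The 2 variables a₃ and a₈ are confined to {3, 6}, which locks those values in; drop them from a₅, a₇.
So a₇ = 7.

7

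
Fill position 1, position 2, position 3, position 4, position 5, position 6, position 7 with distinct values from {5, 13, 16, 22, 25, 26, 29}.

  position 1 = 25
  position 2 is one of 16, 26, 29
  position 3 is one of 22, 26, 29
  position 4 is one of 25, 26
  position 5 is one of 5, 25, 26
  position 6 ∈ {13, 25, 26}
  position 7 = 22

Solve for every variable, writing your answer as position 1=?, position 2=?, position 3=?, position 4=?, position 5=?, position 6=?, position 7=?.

position 1=25, position 2=16, position 3=29, position 4=26, position 5=5, position 6=13, position 7=22

position 1 must be 25 (only option left). Eliminate 25 elsewhere: position 4, position 5, position 6.
position 4 has just one choice, so position 4 = 26. Remove 26 from position 2, position 3, position 5, position 6.
position 5 has just one choice, so position 5 = 5.
position 6 must be 13 (only option left).
That leaves position 7 = 22. Eliminate 22 elsewhere: position 3.
position 3 has just one choice, so position 3 = 29. Strike 29 from position 2.
position 2's domain is down to {16}, so position 2 = 16.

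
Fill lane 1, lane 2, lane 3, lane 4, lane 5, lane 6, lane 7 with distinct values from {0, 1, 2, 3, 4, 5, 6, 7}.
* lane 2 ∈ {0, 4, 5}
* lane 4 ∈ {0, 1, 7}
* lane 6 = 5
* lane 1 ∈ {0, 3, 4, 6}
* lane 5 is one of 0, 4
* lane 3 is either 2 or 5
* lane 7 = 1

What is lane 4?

7

lane 6 has just one choice, so lane 6 = 5. Remove 5 from lane 2, lane 3.
lane 7 must be 1 (only option left). Strike 1 from lane 4.
lane 3 must be 2 (only option left).
The 2 variables lane 2 and lane 5 are confined to {0, 4}, which locks those values in; drop them from lane 1, lane 4.
So lane 4 = 7.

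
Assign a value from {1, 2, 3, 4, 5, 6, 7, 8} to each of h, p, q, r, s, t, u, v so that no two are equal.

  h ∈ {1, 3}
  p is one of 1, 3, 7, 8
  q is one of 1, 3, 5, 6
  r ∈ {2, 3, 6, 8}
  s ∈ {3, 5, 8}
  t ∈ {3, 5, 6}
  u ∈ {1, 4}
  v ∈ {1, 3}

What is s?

The 8 variables draw from only 8 values {1, 2, 3, 4, 5, 6, 7, 8}, so each is used; only r can be 2, hence r = 2.
Among the 7 still-open variables, 4 fits only u (and all 7 values in {1, 3, 4, 5, 6, 7, 8} must be used), so u = 4.
The 6 still-open variables draw from only 6 values {1, 3, 5, 6, 7, 8}, so each is used; only p can be 7, hence p = 7.
Among the 5 still-open variables, 8 fits only s (and all 5 values in {1, 3, 5, 6, 8} must be used), so s = 8.

8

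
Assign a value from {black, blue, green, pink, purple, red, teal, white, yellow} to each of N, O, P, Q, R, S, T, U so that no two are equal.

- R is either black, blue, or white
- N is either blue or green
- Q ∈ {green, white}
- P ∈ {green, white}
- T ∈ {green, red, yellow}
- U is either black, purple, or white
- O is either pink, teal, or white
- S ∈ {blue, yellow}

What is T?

red

P and Q share exactly the 2 values {green, white}; by pigeonhole those values go to them, so strike green, white from N, O, R, T, U.
That leaves N = blue. So R, S can't be blue.
R's domain is down to {black}, so R = black. Remove black from U.
S must be yellow (only option left). Eliminate yellow elsewhere: T.
So T = red.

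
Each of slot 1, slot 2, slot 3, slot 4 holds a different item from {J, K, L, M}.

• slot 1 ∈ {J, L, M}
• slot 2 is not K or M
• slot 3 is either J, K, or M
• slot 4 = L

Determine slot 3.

slot 4 has just one choice, so slot 4 = L. Strike L from slot 1, slot 2.
slot 2 must be J (only option left). Remove J from slot 1, slot 3.
slot 1 has just one choice, so slot 1 = M. Strike M from slot 3.
So slot 3 = K.

K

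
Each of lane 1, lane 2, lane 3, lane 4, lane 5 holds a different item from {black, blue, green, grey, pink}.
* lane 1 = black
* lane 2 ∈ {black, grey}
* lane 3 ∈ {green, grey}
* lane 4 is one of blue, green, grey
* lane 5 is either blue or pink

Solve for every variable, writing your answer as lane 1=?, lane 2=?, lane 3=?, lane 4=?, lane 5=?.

lane 1=black, lane 2=grey, lane 3=green, lane 4=blue, lane 5=pink

lane 1 must be black (only option left). So lane 2 can't be black.
That leaves lane 2 = grey. So lane 3, lane 4 can't be grey.
lane 3 must be green (only option left). Remove green from lane 4.
lane 4's domain is down to {blue}, so lane 4 = blue. Eliminate blue elsewhere: lane 5.
lane 5 has just one choice, so lane 5 = pink.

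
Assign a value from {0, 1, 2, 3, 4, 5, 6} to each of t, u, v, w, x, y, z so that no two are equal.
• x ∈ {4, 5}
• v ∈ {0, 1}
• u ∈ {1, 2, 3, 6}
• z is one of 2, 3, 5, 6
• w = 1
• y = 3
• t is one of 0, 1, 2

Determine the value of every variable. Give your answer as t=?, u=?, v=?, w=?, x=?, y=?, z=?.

t=2, u=6, v=0, w=1, x=4, y=3, z=5

w's domain is down to {1}, so w = 1. Eliminate 1 elsewhere: t, u, v.
That leaves y = 3. Strike 3 from u, z.
That leaves v = 0. Remove 0 from t.
t's domain is down to {2}, so t = 2. So u, z can't be 2.
u has just one choice, so u = 6. Strike 6 from z.
That leaves z = 5. Strike 5 from x.
x must be 4 (only option left).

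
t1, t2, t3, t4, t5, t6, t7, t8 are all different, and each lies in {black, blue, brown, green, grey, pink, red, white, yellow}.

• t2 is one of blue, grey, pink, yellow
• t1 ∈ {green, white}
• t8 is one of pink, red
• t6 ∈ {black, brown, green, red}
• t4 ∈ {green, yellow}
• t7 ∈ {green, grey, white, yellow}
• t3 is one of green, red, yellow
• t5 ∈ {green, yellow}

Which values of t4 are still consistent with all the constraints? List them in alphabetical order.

green, yellow

The 2 variables t4 and t5 are confined to {green, yellow}, which locks those values in; drop them from t1, t2, t3, t6, t7.
t1 has just one choice, so t1 = white. Remove white from t7.
t3 must be red (only option left). So t6, t8 can't be red.
t7 has just one choice, so t7 = grey. Eliminate grey elsewhere: t2.
That leaves t8 = pink. Remove pink from t2.
That leaves t2 = blue.
No further eliminations apply; t4 can still be any of green, yellow.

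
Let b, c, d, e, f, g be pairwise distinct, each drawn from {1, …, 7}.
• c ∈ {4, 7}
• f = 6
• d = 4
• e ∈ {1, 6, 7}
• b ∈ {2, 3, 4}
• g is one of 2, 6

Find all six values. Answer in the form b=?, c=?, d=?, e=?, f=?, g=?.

d has just one choice, so d = 4. So b, c can't be 4.
That leaves f = 6. So e, g can't be 6.
g must be 2 (only option left). Strike 2 from b.
b must be 3 (only option left).
c must be 7 (only option left). So e can't be 7.
e has just one choice, so e = 1.

b=3, c=7, d=4, e=1, f=6, g=2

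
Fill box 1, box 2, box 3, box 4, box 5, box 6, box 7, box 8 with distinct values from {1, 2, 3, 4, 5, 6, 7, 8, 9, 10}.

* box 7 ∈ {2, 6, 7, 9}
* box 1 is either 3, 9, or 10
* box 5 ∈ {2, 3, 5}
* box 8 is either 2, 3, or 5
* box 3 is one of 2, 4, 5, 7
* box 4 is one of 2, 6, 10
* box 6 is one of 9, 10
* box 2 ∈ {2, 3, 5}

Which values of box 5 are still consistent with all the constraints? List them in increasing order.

2, 3, 5

The 8 variables together cover exactly {2, 3, 4, 5, 6, 7, 9, 10} — 8 values for 8 variables — and 4 appears only in box 3's list, so box 3 = 4.
The 7 still-open variables together cover exactly {2, 3, 5, 6, 7, 9, 10} — 7 values for 7 variables — and 7 appears only in box 7's list, so box 7 = 7.
The 6 still-open variables draw from only 6 values {2, 3, 5, 6, 9, 10}, so each is used; only box 4 can be 6, hence box 4 = 6.
box 2, box 5, box 8 share exactly the 3 values {2, 3, 5}; by pigeonhole those values go to them, so strike 2, 3, 5 from box 1.
No further eliminations apply; box 5 can still be any of 2, 3, 5.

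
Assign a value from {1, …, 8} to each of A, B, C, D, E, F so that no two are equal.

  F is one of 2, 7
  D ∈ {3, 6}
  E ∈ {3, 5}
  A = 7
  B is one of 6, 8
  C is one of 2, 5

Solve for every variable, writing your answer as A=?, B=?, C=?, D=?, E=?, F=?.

A=7, B=8, C=5, D=6, E=3, F=2

A must be 7 (only option left). So F can't be 7.
F has just one choice, so F = 2. So C can't be 2.
That leaves C = 5. Strike 5 from E.
E must be 3 (only option left). Strike 3 from D.
D's domain is down to {6}, so D = 6. Strike 6 from B.
That leaves B = 8.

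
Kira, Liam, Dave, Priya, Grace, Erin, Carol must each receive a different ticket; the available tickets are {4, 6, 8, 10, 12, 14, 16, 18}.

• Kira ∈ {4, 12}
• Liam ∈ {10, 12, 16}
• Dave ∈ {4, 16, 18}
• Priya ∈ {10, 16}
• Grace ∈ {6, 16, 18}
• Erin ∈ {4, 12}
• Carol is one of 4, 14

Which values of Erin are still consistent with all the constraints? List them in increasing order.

4, 12

The 7 variables draw from only 7 values {4, 6, 10, 12, 14, 16, 18}, so each is used; only Grace can be 6, hence Grace = 6.
The 6 still-open variables draw from only 6 values {4, 10, 12, 14, 16, 18}, so each is used; only Carol can be 14, hence Carol = 14.
Among the 5 still-open variables, 18 fits only Dave (and all 5 values in {4, 10, 12, 16, 18} must be used), so Dave = 18.
Kira and Erin between them cover only {4, 12} — a naked pair. Remove those values from Liam.
No further eliminations apply; Erin can still be any of 4, 12.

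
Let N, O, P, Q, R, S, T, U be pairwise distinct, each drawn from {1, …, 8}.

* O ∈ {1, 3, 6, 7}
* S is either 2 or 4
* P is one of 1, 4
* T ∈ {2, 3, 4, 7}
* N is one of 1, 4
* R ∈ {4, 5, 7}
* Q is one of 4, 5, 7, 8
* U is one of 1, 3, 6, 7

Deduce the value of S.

The 8 variables together cover exactly {1, 2, 3, 4, 5, 6, 7, 8} — 8 values for 8 variables — and 8 appears only in Q's list, so Q = 8.
Among the 7 still-open variables, 5 fits only R (and all 7 values in {1, 2, 3, 4, 5, 6, 7} must be used), so R = 5.
The 2 variables N and P are confined to {1, 4}, which locks those values in; drop them from O, S, T, U.
So S = 2.

2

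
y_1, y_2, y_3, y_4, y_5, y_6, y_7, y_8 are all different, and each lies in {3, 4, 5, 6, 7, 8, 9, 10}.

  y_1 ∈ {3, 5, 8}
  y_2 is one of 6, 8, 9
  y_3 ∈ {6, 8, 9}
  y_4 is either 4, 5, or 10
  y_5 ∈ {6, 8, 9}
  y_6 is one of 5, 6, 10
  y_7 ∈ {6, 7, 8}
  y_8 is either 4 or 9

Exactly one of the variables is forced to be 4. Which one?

Among the 8 variables, 3 fits only y_1 (and all 8 values in {3, 4, 5, 6, 7, 8, 9, 10} must be used), so y_1 = 3.
The 7 still-open variables together cover exactly {4, 5, 6, 7, 8, 9, 10} — 7 values for 7 variables — and 7 appears only in y_7's list, so y_7 = 7.
y_2, y_3, y_5 between them cover only {6, 8, 9} — a naked triple. Remove those values from y_6, y_8.
So 4 goes to y_8.

y_8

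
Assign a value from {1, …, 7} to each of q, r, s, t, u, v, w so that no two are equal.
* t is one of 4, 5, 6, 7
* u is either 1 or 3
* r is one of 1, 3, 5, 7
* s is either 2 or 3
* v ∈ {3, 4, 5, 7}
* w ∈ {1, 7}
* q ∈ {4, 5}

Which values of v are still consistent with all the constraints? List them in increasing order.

The 7 variables together cover exactly {1, 2, 3, 4, 5, 6, 7} — 7 values for 7 variables — and 2 appears only in s's list, so s = 2.
Among the 6 still-open variables, 6 fits only t (and all 6 values in {1, 3, 4, 5, 6, 7} must be used), so t = 6.
No further eliminations apply; v can still be any of 3, 4, 5, 7.

3, 4, 5, 7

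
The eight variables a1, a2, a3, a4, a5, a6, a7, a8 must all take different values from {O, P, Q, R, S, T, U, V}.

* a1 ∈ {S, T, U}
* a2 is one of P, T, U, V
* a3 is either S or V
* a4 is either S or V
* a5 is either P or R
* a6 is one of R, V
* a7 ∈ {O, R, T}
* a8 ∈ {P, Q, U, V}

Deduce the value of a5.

P

Among the 8 variables, O fits only a7 (and all 8 values in {O, P, Q, R, S, T, U, V} must be used), so a7 = O.
The 7 still-open variables together cover exactly {P, Q, R, S, T, U, V} — 7 values for 7 variables — and Q appears only in a8's list, so a8 = Q.
a3 and a4 between them cover only {S, V} — a naked pair. Remove those values from a1, a2, a6.
a6 has just one choice, so a6 = R. So a5 can't be R.
So a5 = P.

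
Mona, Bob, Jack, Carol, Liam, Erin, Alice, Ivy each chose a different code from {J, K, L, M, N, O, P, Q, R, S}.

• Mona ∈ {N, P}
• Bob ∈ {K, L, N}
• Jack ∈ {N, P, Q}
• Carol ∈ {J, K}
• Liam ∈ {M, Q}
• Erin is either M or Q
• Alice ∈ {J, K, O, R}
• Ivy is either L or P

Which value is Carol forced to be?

J

Liam and Erin between them cover only {M, Q} — a naked pair. Remove those values from Jack.
Mona and Jack share exactly the 2 values {N, P}; by pigeonhole those values go to them, so strike N, P from Bob, Ivy.
That leaves Ivy = L. Strike L from Bob.
That leaves Bob = K. Eliminate K elsewhere: Carol, Alice.
So Carol = J.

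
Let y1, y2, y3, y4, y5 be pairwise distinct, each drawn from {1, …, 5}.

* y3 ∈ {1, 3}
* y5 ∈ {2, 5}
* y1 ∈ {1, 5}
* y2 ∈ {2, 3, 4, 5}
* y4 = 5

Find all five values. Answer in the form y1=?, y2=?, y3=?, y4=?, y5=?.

y4 must be 5 (only option left). Strike 5 from y1, y2, y5.
y5 must be 2 (only option left). Eliminate 2 elsewhere: y2.
y1 has just one choice, so y1 = 1. So y3 can't be 1.
y3 must be 3 (only option left). Eliminate 3 elsewhere: y2.
y2's domain is down to {4}, so y2 = 4.

y1=1, y2=4, y3=3, y4=5, y5=2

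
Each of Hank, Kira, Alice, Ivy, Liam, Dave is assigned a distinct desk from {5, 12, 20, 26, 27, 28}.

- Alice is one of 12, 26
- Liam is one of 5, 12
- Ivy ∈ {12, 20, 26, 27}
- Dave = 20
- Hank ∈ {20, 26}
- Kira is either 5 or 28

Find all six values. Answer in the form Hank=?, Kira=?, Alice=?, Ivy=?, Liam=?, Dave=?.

Hank=26, Kira=28, Alice=12, Ivy=27, Liam=5, Dave=20

Dave has just one choice, so Dave = 20. Remove 20 from Hank, Ivy.
Hank has just one choice, so Hank = 26. Strike 26 from Alice, Ivy.
Alice has just one choice, so Alice = 12. Strike 12 from Ivy, Liam.
Ivy's domain is down to {27}, so Ivy = 27.
Liam's domain is down to {5}, so Liam = 5. Remove 5 from Kira.
Kira has just one choice, so Kira = 28.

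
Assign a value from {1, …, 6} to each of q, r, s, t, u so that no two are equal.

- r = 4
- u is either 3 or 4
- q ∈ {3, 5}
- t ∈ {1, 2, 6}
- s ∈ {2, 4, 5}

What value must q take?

5

r must be 4 (only option left). Eliminate 4 elsewhere: s, u.
u's domain is down to {3}, so u = 3. Remove 3 from q.
So q = 5.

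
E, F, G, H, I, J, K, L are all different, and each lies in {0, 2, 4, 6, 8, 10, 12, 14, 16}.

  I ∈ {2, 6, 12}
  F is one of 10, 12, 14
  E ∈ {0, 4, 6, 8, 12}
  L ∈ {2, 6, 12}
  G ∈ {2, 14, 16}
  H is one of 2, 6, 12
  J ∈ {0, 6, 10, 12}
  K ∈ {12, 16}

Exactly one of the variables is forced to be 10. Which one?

H, I, L share exactly the 3 values {2, 6, 12}; by pigeonhole those values go to them, so strike 2, 6, 12 from E, F, G, J, K.
K's domain is down to {16}, so K = 16. Strike 16 from G.
G has just one choice, so G = 14. Eliminate 14 elsewhere: F.
So 10 goes to F.

F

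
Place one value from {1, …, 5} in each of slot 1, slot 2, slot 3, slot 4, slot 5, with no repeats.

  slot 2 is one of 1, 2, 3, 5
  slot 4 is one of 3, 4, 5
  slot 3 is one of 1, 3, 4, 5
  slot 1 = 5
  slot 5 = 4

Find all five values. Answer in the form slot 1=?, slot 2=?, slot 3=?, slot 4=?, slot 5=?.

slot 1 has just one choice, so slot 1 = 5. Remove 5 from slot 2, slot 3, slot 4.
slot 5's domain is down to {4}, so slot 5 = 4. Eliminate 4 elsewhere: slot 3, slot 4.
slot 4's domain is down to {3}, so slot 4 = 3. So slot 2, slot 3 can't be 3.
slot 3 must be 1 (only option left). Eliminate 1 elsewhere: slot 2.
slot 2 has just one choice, so slot 2 = 2.

slot 1=5, slot 2=2, slot 3=1, slot 4=3, slot 5=4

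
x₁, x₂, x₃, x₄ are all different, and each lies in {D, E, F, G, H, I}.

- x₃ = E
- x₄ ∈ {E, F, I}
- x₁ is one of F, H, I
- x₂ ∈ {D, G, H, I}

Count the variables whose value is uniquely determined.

1

x₃'s domain is down to {E}, so x₃ = E. Strike E from x₄.
Determined: x₃=E. The other variables each still have more than one consistent value. That makes 1.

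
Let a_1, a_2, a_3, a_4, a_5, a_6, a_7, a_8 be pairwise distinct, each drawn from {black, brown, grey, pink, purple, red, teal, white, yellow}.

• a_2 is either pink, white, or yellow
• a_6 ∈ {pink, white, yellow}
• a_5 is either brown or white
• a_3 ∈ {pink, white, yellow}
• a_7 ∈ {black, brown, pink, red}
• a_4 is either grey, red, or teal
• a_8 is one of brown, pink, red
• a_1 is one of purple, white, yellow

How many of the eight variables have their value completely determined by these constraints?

4

a_2, a_3, a_6 between them cover only {pink, white, yellow} — a naked triple. Remove those values from a_1, a_5, a_7, a_8.
That leaves a_1 = purple.
That leaves a_5 = brown. Remove brown from a_7, a_8.
a_8 has just one choice, so a_8 = red. Strike red from a_4, a_7.
a_7's domain is down to {black}, so a_7 = black.
Determined: a_1=purple, a_5=brown, a_7=black, a_8=red. The other variables each still have more than one consistent value. That makes 4.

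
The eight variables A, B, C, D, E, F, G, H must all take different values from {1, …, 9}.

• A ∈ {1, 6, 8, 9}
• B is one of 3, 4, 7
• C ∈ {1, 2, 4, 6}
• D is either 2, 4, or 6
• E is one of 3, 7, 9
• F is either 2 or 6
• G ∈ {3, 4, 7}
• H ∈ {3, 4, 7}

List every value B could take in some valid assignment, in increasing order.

The 8 variables together cover exactly {1, 2, 3, 4, 6, 7, 8, 9} — 8 values for 8 variables — and 8 appears only in A's list, so A = 8.
Among the 7 still-open variables, 1 fits only C (and all 7 values in {1, 2, 3, 4, 6, 7, 9} must be used), so C = 1.
Among the 6 still-open variables, 9 fits only E (and all 6 values in {2, 3, 4, 6, 7, 9} must be used), so E = 9.
B, G, H between them cover only {3, 4, 7} — a naked triple. Remove those values from D.
No further eliminations apply; B can still be any of 3, 4, 7.

3, 4, 7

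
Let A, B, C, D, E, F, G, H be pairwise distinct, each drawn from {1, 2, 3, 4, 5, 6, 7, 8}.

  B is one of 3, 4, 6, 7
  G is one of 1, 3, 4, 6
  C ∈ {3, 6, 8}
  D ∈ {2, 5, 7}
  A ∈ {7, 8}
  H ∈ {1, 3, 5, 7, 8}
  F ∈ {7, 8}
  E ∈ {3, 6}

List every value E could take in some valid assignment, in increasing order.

Among the 8 variables, 2 fits only D (and all 8 values in {1, 2, 3, 4, 5, 6, 7, 8} must be used), so D = 2.
Among the 7 still-open variables, 5 fits only H (and all 7 values in {1, 3, 4, 5, 6, 7, 8} must be used), so H = 5.
The 6 still-open variables together cover exactly {1, 3, 4, 6, 7, 8} — 6 values for 6 variables — and 1 appears only in G's list, so G = 1.
Among the 5 still-open variables, 4 fits only B (and all 5 values in {3, 4, 6, 7, 8} must be used), so B = 4.
A and F between them cover only {7, 8} — a naked pair. Remove those values from C.
No further eliminations apply; E can still be any of 3, 6.

3, 6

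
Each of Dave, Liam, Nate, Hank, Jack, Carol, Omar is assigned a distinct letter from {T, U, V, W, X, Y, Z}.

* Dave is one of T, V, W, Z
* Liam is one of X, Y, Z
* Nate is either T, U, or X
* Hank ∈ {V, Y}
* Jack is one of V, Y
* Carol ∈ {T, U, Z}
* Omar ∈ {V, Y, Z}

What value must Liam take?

Among the 7 variables, W fits only Dave (and all 7 values in {T, U, V, W, X, Y, Z} must be used), so Dave = W.
The 2 variables Hank and Jack are confined to {V, Y}, which locks those values in; drop them from Liam, Omar.
Omar must be Z (only option left). Eliminate Z elsewhere: Liam, Carol.
So Liam = X.

X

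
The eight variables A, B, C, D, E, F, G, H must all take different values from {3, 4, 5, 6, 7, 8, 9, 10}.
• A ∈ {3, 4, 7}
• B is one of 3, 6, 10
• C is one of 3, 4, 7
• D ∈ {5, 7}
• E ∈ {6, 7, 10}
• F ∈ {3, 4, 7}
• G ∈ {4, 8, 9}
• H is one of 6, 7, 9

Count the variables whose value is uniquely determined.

3

The 8 variables together cover exactly {3, 4, 5, 6, 7, 8, 9, 10} — 8 values for 8 variables — and 5 appears only in D's list, so D = 5.
Among the 7 still-open variables, 8 fits only G (and all 7 values in {3, 4, 6, 7, 8, 9, 10} must be used), so G = 8.
The 6 still-open variables draw from only 6 values {3, 4, 6, 7, 9, 10}, so each is used; only H can be 9, hence H = 9.
A, C, F share exactly the 3 values {3, 4, 7}; by pigeonhole those values go to them, so strike 3, 4, 7 from B, E.
Determined: D=5, G=8, H=9. The other variables each still have more than one consistent value. That makes 3.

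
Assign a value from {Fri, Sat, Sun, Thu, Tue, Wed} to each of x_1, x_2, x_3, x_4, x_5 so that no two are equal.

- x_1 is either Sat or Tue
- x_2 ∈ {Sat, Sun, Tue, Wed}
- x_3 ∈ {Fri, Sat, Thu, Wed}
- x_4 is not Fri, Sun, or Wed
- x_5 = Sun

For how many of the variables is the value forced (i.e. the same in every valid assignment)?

x_5 has just one choice, so x_5 = Sun. Strike Sun from x_2.
Determined: x_5=Sun. The other variables each still have more than one consistent value. That makes 1.

1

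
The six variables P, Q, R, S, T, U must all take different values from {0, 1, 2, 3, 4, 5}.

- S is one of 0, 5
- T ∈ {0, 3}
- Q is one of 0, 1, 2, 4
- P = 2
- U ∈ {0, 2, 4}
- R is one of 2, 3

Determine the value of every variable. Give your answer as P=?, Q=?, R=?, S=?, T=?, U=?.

P must be 2 (only option left). So Q, R, U can't be 2.
That leaves R = 3. So T can't be 3.
T's domain is down to {0}, so T = 0. So Q, S, U can't be 0.
U has just one choice, so U = 4. So Q can't be 4.
Q's domain is down to {1}, so Q = 1.
S must be 5 (only option left).

P=2, Q=1, R=3, S=5, T=0, U=4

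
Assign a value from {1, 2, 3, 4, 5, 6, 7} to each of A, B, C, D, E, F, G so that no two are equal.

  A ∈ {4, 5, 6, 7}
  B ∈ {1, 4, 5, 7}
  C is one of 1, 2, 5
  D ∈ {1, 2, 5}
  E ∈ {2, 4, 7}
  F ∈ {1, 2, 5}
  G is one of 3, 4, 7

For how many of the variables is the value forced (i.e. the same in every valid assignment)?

The 7 variables together cover exactly {1, 2, 3, 4, 5, 6, 7} — 7 values for 7 variables — and 3 appears only in G's list, so G = 3.
The 6 still-open variables together cover exactly {1, 2, 4, 5, 6, 7} — 6 values for 6 variables — and 6 appears only in A's list, so A = 6.
C, D, F between them cover only {1, 2, 5} — a naked triple. Remove those values from B, E.
Determined: A=6, G=3. The other variables each still have more than one consistent value. That makes 2.

2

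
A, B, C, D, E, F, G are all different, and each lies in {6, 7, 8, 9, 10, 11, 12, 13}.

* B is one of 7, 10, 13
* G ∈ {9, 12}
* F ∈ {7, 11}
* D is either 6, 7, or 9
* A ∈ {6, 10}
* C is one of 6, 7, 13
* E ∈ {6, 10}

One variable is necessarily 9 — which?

D

The 7 variables together cover exactly {6, 7, 9, 10, 11, 12, 13} — 7 values for 7 variables — and 11 appears only in F's list, so F = 11.
Among the 6 still-open variables, 12 fits only G (and all 6 values in {6, 7, 9, 10, 12, 13} must be used), so G = 12.
Among the 5 still-open variables, 9 fits only D (and all 5 values in {6, 7, 9, 10, 13} must be used), so D = 9.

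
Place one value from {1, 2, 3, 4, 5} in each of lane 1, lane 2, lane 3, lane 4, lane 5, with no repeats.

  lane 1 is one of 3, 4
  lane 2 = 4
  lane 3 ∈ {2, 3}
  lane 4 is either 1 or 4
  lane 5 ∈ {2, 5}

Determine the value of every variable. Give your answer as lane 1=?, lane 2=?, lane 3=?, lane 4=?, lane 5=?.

lane 1=3, lane 2=4, lane 3=2, lane 4=1, lane 5=5

lane 2 has just one choice, so lane 2 = 4. So lane 1, lane 4 can't be 4.
lane 4's domain is down to {1}, so lane 4 = 1.
That leaves lane 1 = 3. Remove 3 from lane 3.
lane 3 has just one choice, so lane 3 = 2. Eliminate 2 elsewhere: lane 5.
lane 5's domain is down to {5}, so lane 5 = 5.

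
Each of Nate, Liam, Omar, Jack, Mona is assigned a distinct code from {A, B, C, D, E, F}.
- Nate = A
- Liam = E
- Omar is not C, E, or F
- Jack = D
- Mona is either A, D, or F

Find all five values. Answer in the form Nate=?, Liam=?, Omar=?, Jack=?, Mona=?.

Nate=A, Liam=E, Omar=B, Jack=D, Mona=F

Nate has just one choice, so Nate = A. Strike A from Omar, Mona.
Liam has just one choice, so Liam = E.
That leaves Jack = D. Eliminate D elsewhere: Omar, Mona.
That leaves Mona = F.
Omar has just one choice, so Omar = B.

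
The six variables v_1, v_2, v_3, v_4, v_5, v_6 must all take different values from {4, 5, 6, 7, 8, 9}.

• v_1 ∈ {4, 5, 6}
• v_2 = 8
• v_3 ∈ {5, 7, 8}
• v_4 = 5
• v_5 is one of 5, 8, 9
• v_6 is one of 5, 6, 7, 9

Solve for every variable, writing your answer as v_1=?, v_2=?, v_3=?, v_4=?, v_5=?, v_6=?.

v_2's domain is down to {8}, so v_2 = 8. Remove 8 from v_3, v_5.
v_4 has just one choice, so v_4 = 5. Eliminate 5 elsewhere: v_1, v_3, v_5, v_6.
v_5's domain is down to {9}, so v_5 = 9. Eliminate 9 elsewhere: v_6.
v_3 has just one choice, so v_3 = 7. Strike 7 from v_6.
v_6 has just one choice, so v_6 = 6. So v_1 can't be 6.
v_1 has just one choice, so v_1 = 4.

v_1=4, v_2=8, v_3=7, v_4=5, v_5=9, v_6=6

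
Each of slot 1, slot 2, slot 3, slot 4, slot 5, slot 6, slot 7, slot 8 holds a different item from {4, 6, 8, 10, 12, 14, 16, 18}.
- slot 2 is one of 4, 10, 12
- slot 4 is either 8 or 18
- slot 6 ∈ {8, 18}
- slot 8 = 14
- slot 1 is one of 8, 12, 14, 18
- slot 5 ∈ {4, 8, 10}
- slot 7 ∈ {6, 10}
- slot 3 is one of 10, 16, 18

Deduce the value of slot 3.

16

slot 8 must be 14 (only option left). Strike 14 from slot 1.
Among the 7 still-open variables, 6 fits only slot 7 (and all 7 values in {4, 6, 8, 10, 12, 16, 18} must be used), so slot 7 = 6.
The 6 still-open variables draw from only 6 values {4, 8, 10, 12, 16, 18}, so each is used; only slot 3 can be 16, hence slot 3 = 16.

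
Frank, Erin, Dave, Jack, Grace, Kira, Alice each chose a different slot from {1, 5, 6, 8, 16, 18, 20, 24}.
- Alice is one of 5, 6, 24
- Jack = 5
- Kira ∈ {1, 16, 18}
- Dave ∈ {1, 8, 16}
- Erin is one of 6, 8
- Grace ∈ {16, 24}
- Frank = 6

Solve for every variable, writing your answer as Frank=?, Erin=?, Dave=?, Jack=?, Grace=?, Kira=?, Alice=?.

Frank=6, Erin=8, Dave=1, Jack=5, Grace=16, Kira=18, Alice=24

Frank has just one choice, so Frank = 6. Remove 6 from Erin, Alice.
Erin has just one choice, so Erin = 8. Eliminate 8 elsewhere: Dave.
That leaves Jack = 5. Eliminate 5 elsewhere: Alice.
Alice has just one choice, so Alice = 24. Eliminate 24 elsewhere: Grace.
That leaves Grace = 16. So Dave, Kira can't be 16.
Dave must be 1 (only option left). Eliminate 1 elsewhere: Kira.
Kira has just one choice, so Kira = 18.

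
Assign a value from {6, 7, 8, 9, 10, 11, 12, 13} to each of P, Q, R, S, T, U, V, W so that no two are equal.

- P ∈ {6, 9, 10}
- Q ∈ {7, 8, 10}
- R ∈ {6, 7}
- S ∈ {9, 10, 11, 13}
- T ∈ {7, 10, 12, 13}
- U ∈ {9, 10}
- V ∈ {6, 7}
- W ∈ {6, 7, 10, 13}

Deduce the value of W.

The 8 variables together cover exactly {6, 7, 8, 9, 10, 11, 12, 13} — 8 values for 8 variables — and 8 appears only in Q's list, so Q = 8.
The 7 still-open variables draw from only 7 values {6, 7, 9, 10, 11, 12, 13}, so each is used; only S can be 11, hence S = 11.
The 6 still-open variables draw from only 6 values {6, 7, 9, 10, 12, 13}, so each is used; only T can be 12, hence T = 12.
The 5 still-open variables draw from only 5 values {6, 7, 9, 10, 13}, so each is used; only W can be 13, hence W = 13.

13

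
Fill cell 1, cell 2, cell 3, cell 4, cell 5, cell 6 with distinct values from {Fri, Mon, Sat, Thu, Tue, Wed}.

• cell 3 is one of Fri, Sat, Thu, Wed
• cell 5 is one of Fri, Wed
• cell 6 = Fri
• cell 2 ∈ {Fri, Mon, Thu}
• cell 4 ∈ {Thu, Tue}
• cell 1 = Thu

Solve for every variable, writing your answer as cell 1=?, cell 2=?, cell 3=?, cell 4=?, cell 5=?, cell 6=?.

cell 1 must be Thu (only option left). Remove Thu from cell 2, cell 3, cell 4.
cell 4 must be Tue (only option left).
That leaves cell 6 = Fri. So cell 2, cell 3, cell 5 can't be Fri.
That leaves cell 2 = Mon.
cell 5's domain is down to {Wed}, so cell 5 = Wed. Remove Wed from cell 3.
cell 3 has just one choice, so cell 3 = Sat.

cell 1=Thu, cell 2=Mon, cell 3=Sat, cell 4=Tue, cell 5=Wed, cell 6=Fri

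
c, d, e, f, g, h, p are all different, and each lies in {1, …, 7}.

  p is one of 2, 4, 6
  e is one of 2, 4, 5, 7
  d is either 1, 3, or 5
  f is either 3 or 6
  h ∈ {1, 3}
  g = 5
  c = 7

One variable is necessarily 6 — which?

c has just one choice, so c = 7. Strike 7 from e.
That leaves g = 5. Strike 5 from d, e.
d and h share exactly the 2 values {1, 3}; by pigeonhole those values go to them, so strike 1, 3 from f.
So 6 goes to f.

f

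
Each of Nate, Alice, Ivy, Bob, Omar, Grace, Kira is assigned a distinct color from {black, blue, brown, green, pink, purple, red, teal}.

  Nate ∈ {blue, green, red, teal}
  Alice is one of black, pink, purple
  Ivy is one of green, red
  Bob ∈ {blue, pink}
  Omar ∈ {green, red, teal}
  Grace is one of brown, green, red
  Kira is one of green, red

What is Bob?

Ivy and Kira between them cover only {green, red} — a naked pair. Remove those values from Nate, Omar, Grace.
Omar's domain is down to {teal}, so Omar = teal. Remove teal from Nate.
Grace has just one choice, so Grace = brown.
That leaves Nate = blue. Eliminate blue elsewhere: Bob.
So Bob = pink.

pink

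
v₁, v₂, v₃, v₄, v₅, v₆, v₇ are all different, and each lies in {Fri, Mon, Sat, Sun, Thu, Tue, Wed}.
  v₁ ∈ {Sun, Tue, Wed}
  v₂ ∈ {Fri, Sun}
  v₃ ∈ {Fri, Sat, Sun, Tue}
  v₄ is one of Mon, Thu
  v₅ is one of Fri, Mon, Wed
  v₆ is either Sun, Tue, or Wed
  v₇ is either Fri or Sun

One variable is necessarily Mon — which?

v₅

Among the 7 variables, Sat fits only v₃ (and all 7 values in {Fri, Mon, Sat, Sun, Thu, Tue, Wed} must be used), so v₃ = Sat.
Among the 6 still-open variables, Thu fits only v₄ (and all 6 values in {Fri, Mon, Sun, Thu, Tue, Wed} must be used), so v₄ = Thu.
Among the 5 still-open variables, Mon fits only v₅ (and all 5 values in {Fri, Mon, Sun, Tue, Wed} must be used), so v₅ = Mon.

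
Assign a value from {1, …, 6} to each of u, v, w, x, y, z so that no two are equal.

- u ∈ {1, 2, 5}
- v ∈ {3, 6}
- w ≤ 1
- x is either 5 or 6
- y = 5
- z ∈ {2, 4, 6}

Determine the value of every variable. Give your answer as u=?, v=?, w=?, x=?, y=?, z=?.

w has just one choice, so w = 1. Strike 1 from u.
y must be 5 (only option left). So u, x can't be 5.
u has just one choice, so u = 2. Eliminate 2 elsewhere: z.
x must be 6 (only option left). Strike 6 from v, z.
z must be 4 (only option left).
That leaves v = 3.

u=2, v=3, w=1, x=6, y=5, z=4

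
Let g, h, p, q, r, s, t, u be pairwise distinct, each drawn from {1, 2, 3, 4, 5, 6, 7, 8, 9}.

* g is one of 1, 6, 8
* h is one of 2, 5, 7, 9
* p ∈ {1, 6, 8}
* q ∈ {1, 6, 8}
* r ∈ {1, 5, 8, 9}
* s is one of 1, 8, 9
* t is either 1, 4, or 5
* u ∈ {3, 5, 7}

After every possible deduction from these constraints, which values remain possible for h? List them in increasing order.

2, 7

g, p, q share exactly the 3 values {1, 6, 8}; by pigeonhole those values go to them, so strike 1, 6, 8 from r, s, t.
s must be 9 (only option left). Eliminate 9 elsewhere: h, r.
r has just one choice, so r = 5. Strike 5 from h, t, u.
t has just one choice, so t = 4.
No further eliminations apply; h can still be any of 2, 7.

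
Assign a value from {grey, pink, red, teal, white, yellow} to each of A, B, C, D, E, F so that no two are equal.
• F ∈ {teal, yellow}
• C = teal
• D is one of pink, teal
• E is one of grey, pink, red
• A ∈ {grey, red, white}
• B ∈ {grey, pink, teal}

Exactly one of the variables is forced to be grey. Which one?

C has just one choice, so C = teal. Remove teal from B, D, F.
D has just one choice, so D = pink. So B, E can't be pink.
So grey goes to B.

B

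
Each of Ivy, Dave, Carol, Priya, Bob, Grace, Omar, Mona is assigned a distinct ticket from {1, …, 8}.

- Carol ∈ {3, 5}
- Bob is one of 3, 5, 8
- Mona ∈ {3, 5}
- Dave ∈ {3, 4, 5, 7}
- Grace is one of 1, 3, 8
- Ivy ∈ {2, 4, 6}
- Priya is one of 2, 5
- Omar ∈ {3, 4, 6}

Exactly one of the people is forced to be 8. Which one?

Bob

Among the 8 variables, 1 fits only Grace (and all 8 values in {1, 2, 3, 4, 5, 6, 7, 8} must be used), so Grace = 1.
The 7 still-open variables draw from only 7 values {2, 3, 4, 5, 6, 7, 8}, so each is used; only Dave can be 7, hence Dave = 7.
The 6 still-open variables together cover exactly {2, 3, 4, 5, 6, 8} — 6 values for 6 variables — and 8 appears only in Bob's list, so Bob = 8.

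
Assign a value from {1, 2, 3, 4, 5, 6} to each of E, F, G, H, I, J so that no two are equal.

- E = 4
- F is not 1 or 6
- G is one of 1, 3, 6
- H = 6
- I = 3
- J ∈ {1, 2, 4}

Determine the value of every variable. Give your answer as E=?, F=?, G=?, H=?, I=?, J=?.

E must be 4 (only option left). Remove 4 from F, J.
H's domain is down to {6}, so H = 6. Strike 6 from G.
I must be 3 (only option left). So F, G can't be 3.
G has just one choice, so G = 1. Eliminate 1 elsewhere: J.
J must be 2 (only option left). Remove 2 from F.
F has just one choice, so F = 5.

E=4, F=5, G=1, H=6, I=3, J=2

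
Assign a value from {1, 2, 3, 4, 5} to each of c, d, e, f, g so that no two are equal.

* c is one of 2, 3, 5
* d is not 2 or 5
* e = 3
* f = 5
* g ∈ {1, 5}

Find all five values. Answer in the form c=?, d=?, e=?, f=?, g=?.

c=2, d=4, e=3, f=5, g=1

e has just one choice, so e = 3. Remove 3 from c, d.
That leaves f = 5. Strike 5 from c, g.
That leaves g = 1. Remove 1 from d.
That leaves c = 2.
d has just one choice, so d = 4.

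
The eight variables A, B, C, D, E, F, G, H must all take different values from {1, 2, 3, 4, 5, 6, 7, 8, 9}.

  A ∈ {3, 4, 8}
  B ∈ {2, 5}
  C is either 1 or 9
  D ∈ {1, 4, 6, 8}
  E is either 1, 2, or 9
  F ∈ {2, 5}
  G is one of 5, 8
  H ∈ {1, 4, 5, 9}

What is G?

Among the 8 variables, 3 fits only A (and all 8 values in {1, 2, 3, 4, 5, 6, 8, 9} must be used), so A = 3.
The 7 still-open variables draw from only 7 values {1, 2, 4, 5, 6, 8, 9}, so each is used; only D can be 6, hence D = 6.
The 6 still-open variables together cover exactly {1, 2, 4, 5, 8, 9} — 6 values for 6 variables — and 4 appears only in H's list, so H = 4.
The 5 still-open variables draw from only 5 values {1, 2, 5, 8, 9}, so each is used; only G can be 8, hence G = 8.

8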